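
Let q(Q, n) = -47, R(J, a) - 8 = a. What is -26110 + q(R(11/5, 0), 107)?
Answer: -26157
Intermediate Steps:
R(J, a) = 8 + a
-26110 + q(R(11/5, 0), 107) = -26110 - 47 = -26157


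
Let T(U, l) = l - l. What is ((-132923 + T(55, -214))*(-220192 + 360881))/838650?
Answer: -18700803947/838650 ≈ -22299.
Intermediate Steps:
T(U, l) = 0
((-132923 + T(55, -214))*(-220192 + 360881))/838650 = ((-132923 + 0)*(-220192 + 360881))/838650 = -132923*140689*(1/838650) = -18700803947*1/838650 = -18700803947/838650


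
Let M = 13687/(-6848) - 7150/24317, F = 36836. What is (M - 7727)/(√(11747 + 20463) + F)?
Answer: -11852936953044099/56486982326694944 + 1287103589211*√32210/225947929306779776 ≈ -0.20881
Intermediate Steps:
M = -381789979/166522816 (M = 13687*(-1/6848) - 7150*1/24317 = -13687/6848 - 7150/24317 = -381789979/166522816 ≈ -2.2927)
(M - 7727)/(√(11747 + 20463) + F) = (-381789979/166522816 - 7727)/(√(11747 + 20463) + 36836) = -1287103589211/(166522816*(√32210 + 36836)) = -1287103589211/(166522816*(36836 + √32210))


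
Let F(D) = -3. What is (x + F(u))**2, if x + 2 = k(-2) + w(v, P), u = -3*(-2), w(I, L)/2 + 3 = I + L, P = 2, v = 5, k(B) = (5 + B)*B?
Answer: 9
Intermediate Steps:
k(B) = B*(5 + B)
w(I, L) = -6 + 2*I + 2*L (w(I, L) = -6 + 2*(I + L) = -6 + (2*I + 2*L) = -6 + 2*I + 2*L)
u = 6
x = 0 (x = -2 + (-2*(5 - 2) + (-6 + 2*5 + 2*2)) = -2 + (-2*3 + (-6 + 10 + 4)) = -2 + (-6 + 8) = -2 + 2 = 0)
(x + F(u))**2 = (0 - 3)**2 = (-3)**2 = 9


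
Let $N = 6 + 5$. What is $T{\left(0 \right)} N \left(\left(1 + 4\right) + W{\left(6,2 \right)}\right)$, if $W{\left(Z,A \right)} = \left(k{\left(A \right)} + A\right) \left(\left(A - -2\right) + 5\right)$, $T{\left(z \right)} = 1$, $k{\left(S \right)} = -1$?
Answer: $154$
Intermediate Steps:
$N = 11$
$W{\left(Z,A \right)} = \left(-1 + A\right) \left(7 + A\right)$ ($W{\left(Z,A \right)} = \left(-1 + A\right) \left(\left(A - -2\right) + 5\right) = \left(-1 + A\right) \left(\left(A + 2\right) + 5\right) = \left(-1 + A\right) \left(\left(2 + A\right) + 5\right) = \left(-1 + A\right) \left(7 + A\right)$)
$T{\left(0 \right)} N \left(\left(1 + 4\right) + W{\left(6,2 \right)}\right) = 1 \cdot 11 \left(\left(1 + 4\right) + \left(-7 + 2^{2} + 6 \cdot 2\right)\right) = 1 \cdot 11 \left(5 + \left(-7 + 4 + 12\right)\right) = 1 \cdot 11 \left(5 + 9\right) = 1 \cdot 11 \cdot 14 = 1 \cdot 154 = 154$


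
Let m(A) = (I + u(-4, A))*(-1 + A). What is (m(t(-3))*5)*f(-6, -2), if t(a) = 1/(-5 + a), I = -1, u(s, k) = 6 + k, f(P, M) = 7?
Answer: -12285/64 ≈ -191.95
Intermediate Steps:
m(A) = (-1 + A)*(5 + A) (m(A) = (-1 + (6 + A))*(-1 + A) = (5 + A)*(-1 + A) = (-1 + A)*(5 + A))
(m(t(-3))*5)*f(-6, -2) = ((-5 + (1/(-5 - 3))² + 4/(-5 - 3))*5)*7 = ((-5 + (1/(-8))² + 4/(-8))*5)*7 = ((-5 + (-⅛)² + 4*(-⅛))*5)*7 = ((-5 + 1/64 - ½)*5)*7 = -351/64*5*7 = -1755/64*7 = -12285/64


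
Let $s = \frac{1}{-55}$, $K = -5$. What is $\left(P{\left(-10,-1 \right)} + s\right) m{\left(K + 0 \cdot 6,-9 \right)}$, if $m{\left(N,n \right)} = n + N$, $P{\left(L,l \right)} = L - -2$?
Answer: $\frac{6174}{55} \approx 112.25$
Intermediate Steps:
$P{\left(L,l \right)} = 2 + L$ ($P{\left(L,l \right)} = L + 2 = 2 + L$)
$m{\left(N,n \right)} = N + n$
$s = - \frac{1}{55} \approx -0.018182$
$\left(P{\left(-10,-1 \right)} + s\right) m{\left(K + 0 \cdot 6,-9 \right)} = \left(\left(2 - 10\right) - \frac{1}{55}\right) \left(\left(-5 + 0 \cdot 6\right) - 9\right) = \left(-8 - \frac{1}{55}\right) \left(\left(-5 + 0\right) - 9\right) = - \frac{441 \left(-5 - 9\right)}{55} = \left(- \frac{441}{55}\right) \left(-14\right) = \frac{6174}{55}$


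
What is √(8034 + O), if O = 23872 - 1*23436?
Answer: 11*√70 ≈ 92.033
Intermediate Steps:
O = 436 (O = 23872 - 23436 = 436)
√(8034 + O) = √(8034 + 436) = √8470 = 11*√70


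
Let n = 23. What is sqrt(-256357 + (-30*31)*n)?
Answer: I*sqrt(277747) ≈ 527.02*I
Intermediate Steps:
sqrt(-256357 + (-30*31)*n) = sqrt(-256357 - 30*31*23) = sqrt(-256357 - 930*23) = sqrt(-256357 - 21390) = sqrt(-277747) = I*sqrt(277747)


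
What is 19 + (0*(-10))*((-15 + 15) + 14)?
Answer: 19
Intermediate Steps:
19 + (0*(-10))*((-15 + 15) + 14) = 19 + 0*(0 + 14) = 19 + 0*14 = 19 + 0 = 19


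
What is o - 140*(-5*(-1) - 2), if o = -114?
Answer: -534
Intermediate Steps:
o - 140*(-5*(-1) - 2) = -114 - 140*(-5*(-1) - 2) = -114 - 140*(5 - 2) = -114 - 140*3 = -114 - 420 = -534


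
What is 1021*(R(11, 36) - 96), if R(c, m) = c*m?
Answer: 306300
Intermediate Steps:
1021*(R(11, 36) - 96) = 1021*(11*36 - 96) = 1021*(396 - 96) = 1021*300 = 306300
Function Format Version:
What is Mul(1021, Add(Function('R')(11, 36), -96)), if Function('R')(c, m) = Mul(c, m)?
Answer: 306300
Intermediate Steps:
Mul(1021, Add(Function('R')(11, 36), -96)) = Mul(1021, Add(Mul(11, 36), -96)) = Mul(1021, Add(396, -96)) = Mul(1021, 300) = 306300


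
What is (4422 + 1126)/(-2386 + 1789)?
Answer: -5548/597 ≈ -9.2931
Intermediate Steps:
(4422 + 1126)/(-2386 + 1789) = 5548/(-597) = 5548*(-1/597) = -5548/597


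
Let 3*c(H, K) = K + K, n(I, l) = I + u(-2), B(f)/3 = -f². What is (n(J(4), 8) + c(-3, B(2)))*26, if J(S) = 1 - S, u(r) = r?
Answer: -338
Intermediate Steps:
B(f) = -3*f² (B(f) = 3*(-f²) = -3*f²)
n(I, l) = -2 + I (n(I, l) = I - 2 = -2 + I)
c(H, K) = 2*K/3 (c(H, K) = (K + K)/3 = (2*K)/3 = 2*K/3)
(n(J(4), 8) + c(-3, B(2)))*26 = ((-2 + (1 - 1*4)) + 2*(-3*2²)/3)*26 = ((-2 + (1 - 4)) + 2*(-3*4)/3)*26 = ((-2 - 3) + (⅔)*(-12))*26 = (-5 - 8)*26 = -13*26 = -338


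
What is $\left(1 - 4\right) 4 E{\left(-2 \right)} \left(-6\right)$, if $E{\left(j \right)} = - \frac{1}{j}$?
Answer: $36$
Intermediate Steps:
$\left(1 - 4\right) 4 E{\left(-2 \right)} \left(-6\right) = \left(1 - 4\right) 4 \left(- \frac{1}{-2}\right) \left(-6\right) = \left(-3\right) 4 \left(\left(-1\right) \left(- \frac{1}{2}\right)\right) \left(-6\right) = \left(-12\right) \frac{1}{2} \left(-6\right) = \left(-6\right) \left(-6\right) = 36$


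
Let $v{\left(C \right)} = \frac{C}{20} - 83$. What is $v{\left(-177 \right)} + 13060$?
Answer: $\frac{259363}{20} \approx 12968.0$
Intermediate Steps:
$v{\left(C \right)} = -83 + \frac{C}{20}$ ($v{\left(C \right)} = C \frac{1}{20} - 83 = \frac{C}{20} - 83 = -83 + \frac{C}{20}$)
$v{\left(-177 \right)} + 13060 = \left(-83 + \frac{1}{20} \left(-177\right)\right) + 13060 = \left(-83 - \frac{177}{20}\right) + 13060 = - \frac{1837}{20} + 13060 = \frac{259363}{20}$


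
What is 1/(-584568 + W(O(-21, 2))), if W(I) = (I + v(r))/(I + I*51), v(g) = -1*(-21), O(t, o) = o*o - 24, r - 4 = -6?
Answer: -1040/607950721 ≈ -1.7107e-6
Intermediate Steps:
r = -2 (r = 4 - 6 = -2)
O(t, o) = -24 + o² (O(t, o) = o² - 24 = -24 + o²)
v(g) = 21
W(I) = (21 + I)/(52*I) (W(I) = (I + 21)/(I + I*51) = (21 + I)/(I + 51*I) = (21 + I)/((52*I)) = (21 + I)*(1/(52*I)) = (21 + I)/(52*I))
1/(-584568 + W(O(-21, 2))) = 1/(-584568 + (21 + (-24 + 2²))/(52*(-24 + 2²))) = 1/(-584568 + (21 + (-24 + 4))/(52*(-24 + 4))) = 1/(-584568 + (1/52)*(21 - 20)/(-20)) = 1/(-584568 + (1/52)*(-1/20)*1) = 1/(-584568 - 1/1040) = 1/(-607950721/1040) = -1040/607950721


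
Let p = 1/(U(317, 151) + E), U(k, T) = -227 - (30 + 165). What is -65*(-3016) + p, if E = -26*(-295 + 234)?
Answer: 228190561/1164 ≈ 1.9604e+5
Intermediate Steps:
E = 1586 (E = -26*(-61) = 1586)
U(k, T) = -422 (U(k, T) = -227 - 1*195 = -227 - 195 = -422)
p = 1/1164 (p = 1/(-422 + 1586) = 1/1164 ≈ 0.00085911)
-65*(-3016) + p = -65*(-3016) + 1/1164 = 196040 + 1/1164 = 228190561/1164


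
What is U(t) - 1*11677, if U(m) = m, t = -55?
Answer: -11732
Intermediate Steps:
U(t) - 1*11677 = -55 - 1*11677 = -55 - 11677 = -11732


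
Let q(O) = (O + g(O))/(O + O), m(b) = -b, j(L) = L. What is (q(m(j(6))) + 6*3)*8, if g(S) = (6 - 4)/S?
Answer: 1334/9 ≈ 148.22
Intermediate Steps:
g(S) = 2/S
q(O) = (O + 2/O)/(2*O) (q(O) = (O + 2/O)/(O + O) = (O + 2/O)/((2*O)) = (O + 2/O)*(1/(2*O)) = (O + 2/O)/(2*O))
(q(m(j(6))) + 6*3)*8 = ((1/2 + (-1*6)**(-2)) + 6*3)*8 = ((1/2 + (-6)**(-2)) + 18)*8 = ((1/2 + 1/36) + 18)*8 = (19/36 + 18)*8 = (667/36)*8 = 1334/9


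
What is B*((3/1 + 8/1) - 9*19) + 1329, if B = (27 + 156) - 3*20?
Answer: -18351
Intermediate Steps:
B = 123 (B = 183 - 60 = 123)
B*((3/1 + 8/1) - 9*19) + 1329 = 123*((3/1 + 8/1) - 9*19) + 1329 = 123*((3*1 + 8*1) - 171) + 1329 = 123*((3 + 8) - 171) + 1329 = 123*(11 - 171) + 1329 = 123*(-160) + 1329 = -19680 + 1329 = -18351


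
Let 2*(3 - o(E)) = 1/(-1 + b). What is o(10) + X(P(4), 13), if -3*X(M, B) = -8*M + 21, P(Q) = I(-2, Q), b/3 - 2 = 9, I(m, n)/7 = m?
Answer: -7939/192 ≈ -41.349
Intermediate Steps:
I(m, n) = 7*m
b = 33 (b = 6 + 3*9 = 6 + 27 = 33)
P(Q) = -14 (P(Q) = 7*(-2) = -14)
X(M, B) = -7 + 8*M/3 (X(M, B) = -(-8*M + 21)/3 = -(21 - 8*M)/3 = -7 + 8*M/3)
o(E) = 191/64 (o(E) = 3 - 1/(2*(-1 + 33)) = 3 - 1/2/32 = 3 - 1/2*1/32 = 3 - 1/64 = 191/64)
o(10) + X(P(4), 13) = 191/64 + (-7 + (8/3)*(-14)) = 191/64 + (-7 - 112/3) = 191/64 - 133/3 = -7939/192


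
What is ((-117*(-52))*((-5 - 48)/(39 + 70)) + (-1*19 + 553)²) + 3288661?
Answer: 389223601/109 ≈ 3.5709e+6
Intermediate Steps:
((-117*(-52))*((-5 - 48)/(39 + 70)) + (-1*19 + 553)²) + 3288661 = (6084*(-53/109) + (-19 + 553)²) + 3288661 = (6084*(-53*1/109) + 534²) + 3288661 = (6084*(-53/109) + 285156) + 3288661 = (-322452/109 + 285156) + 3288661 = 30759552/109 + 3288661 = 389223601/109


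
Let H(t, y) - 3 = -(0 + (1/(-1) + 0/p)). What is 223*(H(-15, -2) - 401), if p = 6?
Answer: -88531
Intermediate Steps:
H(t, y) = 4 (H(t, y) = 3 - (0 + (1/(-1) + 0/6)) = 3 - (0 + (1*(-1) + 0*(1/6))) = 3 - (0 + (-1 + 0)) = 3 - (0 - 1) = 3 - 1*(-1) = 3 + 1 = 4)
223*(H(-15, -2) - 401) = 223*(4 - 401) = 223*(-397) = -88531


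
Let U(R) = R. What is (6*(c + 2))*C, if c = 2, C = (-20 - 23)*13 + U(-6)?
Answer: -13560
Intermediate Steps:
C = -565 (C = (-20 - 23)*13 - 6 = -43*13 - 6 = -559 - 6 = -565)
(6*(c + 2))*C = (6*(2 + 2))*(-565) = (6*4)*(-565) = 24*(-565) = -13560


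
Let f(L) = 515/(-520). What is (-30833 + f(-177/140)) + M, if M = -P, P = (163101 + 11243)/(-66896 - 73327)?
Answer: -449639870129/14583192 ≈ -30833.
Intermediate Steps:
P = -174344/140223 (P = 174344/(-140223) = 174344*(-1/140223) = -174344/140223 ≈ -1.2433)
f(L) = -103/104 (f(L) = 515*(-1/520) = -103/104)
M = 174344/140223 (M = -1*(-174344/140223) = 174344/140223 ≈ 1.2433)
(-30833 + f(-177/140)) + M = (-30833 - 103/104) + 174344/140223 = -3206735/104 + 174344/140223 = -449639870129/14583192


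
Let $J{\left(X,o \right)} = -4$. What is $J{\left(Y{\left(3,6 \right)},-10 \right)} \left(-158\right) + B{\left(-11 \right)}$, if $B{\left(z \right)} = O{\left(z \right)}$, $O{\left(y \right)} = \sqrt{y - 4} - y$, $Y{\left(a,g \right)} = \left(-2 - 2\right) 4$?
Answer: $643 + i \sqrt{15} \approx 643.0 + 3.873 i$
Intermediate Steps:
$Y{\left(a,g \right)} = -16$ ($Y{\left(a,g \right)} = \left(-4\right) 4 = -16$)
$O{\left(y \right)} = \sqrt{-4 + y} - y$
$B{\left(z \right)} = \sqrt{-4 + z} - z$
$J{\left(Y{\left(3,6 \right)},-10 \right)} \left(-158\right) + B{\left(-11 \right)} = \left(-4\right) \left(-158\right) + \left(\sqrt{-4 - 11} - -11\right) = 632 + \left(\sqrt{-15} + 11\right) = 632 + \left(i \sqrt{15} + 11\right) = 632 + \left(11 + i \sqrt{15}\right) = 643 + i \sqrt{15}$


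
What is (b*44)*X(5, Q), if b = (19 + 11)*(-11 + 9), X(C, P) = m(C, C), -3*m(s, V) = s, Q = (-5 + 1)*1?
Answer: 4400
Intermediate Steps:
Q = -4 (Q = -4*1 = -4)
m(s, V) = -s/3
X(C, P) = -C/3
b = -60 (b = 30*(-2) = -60)
(b*44)*X(5, Q) = (-60*44)*(-1/3*5) = -2640*(-5/3) = 4400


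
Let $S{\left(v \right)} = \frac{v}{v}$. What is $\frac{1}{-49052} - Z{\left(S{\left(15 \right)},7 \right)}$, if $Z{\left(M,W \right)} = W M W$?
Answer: $- \frac{2403549}{49052} \approx -49.0$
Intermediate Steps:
$S{\left(v \right)} = 1$
$Z{\left(M,W \right)} = M W^{2}$ ($Z{\left(M,W \right)} = M W W = M W^{2}$)
$\frac{1}{-49052} - Z{\left(S{\left(15 \right)},7 \right)} = \frac{1}{-49052} - 1 \cdot 7^{2} = - \frac{1}{49052} - 1 \cdot 49 = - \frac{1}{49052} - 49 = - \frac{2403549}{49052}$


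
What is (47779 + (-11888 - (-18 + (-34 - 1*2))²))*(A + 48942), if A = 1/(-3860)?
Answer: 1245901804805/772 ≈ 1.6139e+9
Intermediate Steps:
A = -1/3860 ≈ -0.00025907
(47779 + (-11888 - (-18 + (-34 - 1*2))²))*(A + 48942) = (47779 + (-11888 - (-18 + (-34 - 1*2))²))*(-1/3860 + 48942) = (47779 + (-11888 - (-18 + (-34 - 2))²))*(188916119/3860) = (47779 + (-11888 - (-18 - 36)²))*(188916119/3860) = (47779 + (-11888 - 1*(-54)²))*(188916119/3860) = (47779 + (-11888 - 1*2916))*(188916119/3860) = (47779 + (-11888 - 2916))*(188916119/3860) = (47779 - 14804)*(188916119/3860) = 32975*(188916119/3860) = 1245901804805/772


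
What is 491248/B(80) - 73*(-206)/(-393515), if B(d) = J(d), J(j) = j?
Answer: 2416403171/393515 ≈ 6140.6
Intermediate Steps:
B(d) = d
491248/B(80) - 73*(-206)/(-393515) = 491248/80 - 73*(-206)/(-393515) = 491248*(1/80) + 15038*(-1/393515) = 30703/5 - 15038/393515 = 2416403171/393515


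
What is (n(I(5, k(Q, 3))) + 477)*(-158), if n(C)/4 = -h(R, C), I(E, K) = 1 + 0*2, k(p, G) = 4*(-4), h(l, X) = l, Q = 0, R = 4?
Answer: -72838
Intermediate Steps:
k(p, G) = -16
I(E, K) = 1 (I(E, K) = 1 + 0 = 1)
n(C) = -16 (n(C) = 4*(-1*4) = 4*(-4) = -16)
(n(I(5, k(Q, 3))) + 477)*(-158) = (-16 + 477)*(-158) = 461*(-158) = -72838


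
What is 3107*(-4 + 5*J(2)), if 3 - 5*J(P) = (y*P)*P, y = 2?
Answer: -27963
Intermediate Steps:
J(P) = ⅗ - 2*P²/5 (J(P) = ⅗ - 2*P*P/5 = ⅗ - 2*P²/5)
3107*(-4 + 5*J(2)) = 3107*(-4 + 5*(⅗ - ⅖*2²)) = 3107*(-4 + 5*(⅗ - ⅖*4)) = 3107*(-4 + 5*(⅗ - 8/5)) = 3107*(-4 + 5*(-1)) = 3107*(-4 - 5) = 3107*(-9) = -27963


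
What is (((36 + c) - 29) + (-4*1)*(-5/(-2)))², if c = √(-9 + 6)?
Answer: (3 - I*√3)² ≈ 6.0 - 10.392*I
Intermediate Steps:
c = I*√3 (c = √(-3) = I*√3 ≈ 1.732*I)
(((36 + c) - 29) + (-4*1)*(-5/(-2)))² = (((36 + I*√3) - 29) + (-4*1)*(-5/(-2)))² = ((7 + I*√3) - (-20)*(-1)/2)² = ((7 + I*√3) - 4*5/2)² = ((7 + I*√3) - 10)² = (-3 + I*√3)²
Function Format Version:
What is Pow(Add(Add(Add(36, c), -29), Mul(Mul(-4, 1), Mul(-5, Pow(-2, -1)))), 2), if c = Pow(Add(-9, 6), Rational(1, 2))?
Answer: Pow(Add(3, Mul(-1, I, Pow(3, Rational(1, 2)))), 2) ≈ Add(6.0000, Mul(-10.392, I))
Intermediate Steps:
c = Mul(I, Pow(3, Rational(1, 2))) (c = Pow(-3, Rational(1, 2)) = Mul(I, Pow(3, Rational(1, 2))) ≈ Mul(1.7320, I))
Pow(Add(Add(Add(36, c), -29), Mul(Mul(-4, 1), Mul(-5, Pow(-2, -1)))), 2) = Pow(Add(Add(Add(36, Mul(I, Pow(3, Rational(1, 2)))), -29), Mul(Mul(-4, 1), Mul(-5, Pow(-2, -1)))), 2) = Pow(Add(Add(7, Mul(I, Pow(3, Rational(1, 2)))), Mul(-4, Mul(-5, Rational(-1, 2)))), 2) = Pow(Add(Add(7, Mul(I, Pow(3, Rational(1, 2)))), Mul(-4, Rational(5, 2))), 2) = Pow(Add(Add(7, Mul(I, Pow(3, Rational(1, 2)))), -10), 2) = Pow(Add(-3, Mul(I, Pow(3, Rational(1, 2)))), 2)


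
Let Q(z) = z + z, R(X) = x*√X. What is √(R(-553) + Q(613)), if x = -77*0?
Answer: √1226 ≈ 35.014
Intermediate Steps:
x = 0
R(X) = 0 (R(X) = 0*√X = 0)
Q(z) = 2*z
√(R(-553) + Q(613)) = √(0 + 2*613) = √(0 + 1226) = √1226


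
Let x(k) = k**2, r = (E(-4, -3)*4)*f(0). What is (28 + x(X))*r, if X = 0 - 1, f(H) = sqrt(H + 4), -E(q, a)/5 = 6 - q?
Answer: -11600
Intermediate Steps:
E(q, a) = -30 + 5*q (E(q, a) = -5*(6 - q) = -30 + 5*q)
f(H) = sqrt(4 + H)
r = -400 (r = ((-30 + 5*(-4))*4)*sqrt(4 + 0) = ((-30 - 20)*4)*sqrt(4) = -50*4*2 = -200*2 = -400)
X = -1
(28 + x(X))*r = (28 + (-1)**2)*(-400) = (28 + 1)*(-400) = 29*(-400) = -11600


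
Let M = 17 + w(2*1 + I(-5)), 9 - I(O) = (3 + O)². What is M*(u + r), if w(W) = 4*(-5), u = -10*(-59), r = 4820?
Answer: -16230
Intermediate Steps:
u = 590
I(O) = 9 - (3 + O)²
w(W) = -20
M = -3 (M = 17 - 20 = -3)
M*(u + r) = -3*(590 + 4820) = -3*5410 = -16230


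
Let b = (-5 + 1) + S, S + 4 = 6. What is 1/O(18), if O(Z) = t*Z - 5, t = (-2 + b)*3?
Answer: -1/221 ≈ -0.0045249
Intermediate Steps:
S = 2 (S = -4 + 6 = 2)
b = -2 (b = (-5 + 1) + 2 = -4 + 2 = -2)
t = -12 (t = (-2 - 2)*3 = -4*3 = -12)
O(Z) = -5 - 12*Z (O(Z) = -12*Z - 5 = -5 - 12*Z)
1/O(18) = 1/(-5 - 12*18) = 1/(-5 - 216) = 1/(-221) = -1/221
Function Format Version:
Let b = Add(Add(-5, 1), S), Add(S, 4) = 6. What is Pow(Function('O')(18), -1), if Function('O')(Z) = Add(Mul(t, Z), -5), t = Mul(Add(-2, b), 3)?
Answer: Rational(-1, 221) ≈ -0.0045249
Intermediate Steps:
S = 2 (S = Add(-4, 6) = 2)
b = -2 (b = Add(Add(-5, 1), 2) = Add(-4, 2) = -2)
t = -12 (t = Mul(Add(-2, -2), 3) = Mul(-4, 3) = -12)
Function('O')(Z) = Add(-5, Mul(-12, Z)) (Function('O')(Z) = Add(Mul(-12, Z), -5) = Add(-5, Mul(-12, Z)))
Pow(Function('O')(18), -1) = Pow(Add(-5, Mul(-12, 18)), -1) = Pow(Add(-5, -216), -1) = Pow(-221, -1) = Rational(-1, 221)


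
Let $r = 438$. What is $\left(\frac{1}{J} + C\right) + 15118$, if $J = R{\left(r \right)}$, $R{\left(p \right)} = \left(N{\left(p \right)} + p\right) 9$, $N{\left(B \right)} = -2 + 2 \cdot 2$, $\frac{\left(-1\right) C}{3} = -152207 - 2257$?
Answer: $\frac{1894899601}{3960} \approx 4.7851 \cdot 10^{5}$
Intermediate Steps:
$C = 463392$ ($C = - 3 \left(-152207 - 2257\right) = \left(-3\right) \left(-154464\right) = 463392$)
$N{\left(B \right)} = 2$ ($N{\left(B \right)} = -2 + 4 = 2$)
$R{\left(p \right)} = 18 + 9 p$ ($R{\left(p \right)} = \left(2 + p\right) 9 = 18 + 9 p$)
$J = 3960$ ($J = 18 + 9 \cdot 438 = 18 + 3942 = 3960$)
$\left(\frac{1}{J} + C\right) + 15118 = \left(\frac{1}{3960} + 463392\right) + 15118 = \frac{1835032321}{3960} + 15118 = \frac{1894899601}{3960}$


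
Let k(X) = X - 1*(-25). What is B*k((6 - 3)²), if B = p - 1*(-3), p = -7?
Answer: -136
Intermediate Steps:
k(X) = 25 + X (k(X) = X + 25 = 25 + X)
B = -4 (B = -7 - 1*(-3) = -7 + 3 = -4)
B*k((6 - 3)²) = -4*(25 + (6 - 3)²) = -4*(25 + 3²) = -4*(25 + 9) = -4*34 = -136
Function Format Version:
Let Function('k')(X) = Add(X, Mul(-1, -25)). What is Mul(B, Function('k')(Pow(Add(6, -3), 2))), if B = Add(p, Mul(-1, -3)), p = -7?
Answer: -136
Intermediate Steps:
Function('k')(X) = Add(25, X) (Function('k')(X) = Add(X, 25) = Add(25, X))
B = -4 (B = Add(-7, Mul(-1, -3)) = Add(-7, 3) = -4)
Mul(B, Function('k')(Pow(Add(6, -3), 2))) = Mul(-4, Add(25, Pow(Add(6, -3), 2))) = Mul(-4, Add(25, Pow(3, 2))) = Mul(-4, Add(25, 9)) = Mul(-4, 34) = -136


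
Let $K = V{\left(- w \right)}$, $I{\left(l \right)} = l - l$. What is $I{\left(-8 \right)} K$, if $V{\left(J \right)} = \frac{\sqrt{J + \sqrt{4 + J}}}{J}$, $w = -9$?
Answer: $0$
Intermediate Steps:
$I{\left(l \right)} = 0$
$V{\left(J \right)} = \frac{\sqrt{J + \sqrt{4 + J}}}{J}$
$K = \frac{\sqrt{9 + \sqrt{13}}}{9}$ ($K = \frac{\sqrt{\left(-1\right) \left(-9\right) + \sqrt{4 - -9}}}{\left(-1\right) \left(-9\right)} = \frac{\sqrt{9 + \sqrt{4 + 9}}}{9} = \frac{\sqrt{9 + \sqrt{13}}}{9} \approx 0.39449$)
$I{\left(-8 \right)} K = 0 \frac{\sqrt{9 + \sqrt{13}}}{9} = 0$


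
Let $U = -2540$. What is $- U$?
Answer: $2540$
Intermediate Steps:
$- U = \left(-1\right) \left(-2540\right) = 2540$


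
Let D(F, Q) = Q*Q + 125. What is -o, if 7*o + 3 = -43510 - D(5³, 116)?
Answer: 57094/7 ≈ 8156.3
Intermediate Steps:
D(F, Q) = 125 + Q² (D(F, Q) = Q² + 125 = 125 + Q²)
o = -57094/7 (o = -3/7 + (-43510 - (125 + 116²))/7 = -3/7 + (-43510 - (125 + 13456))/7 = -3/7 + (-43510 - 1*13581)/7 = -3/7 + (-43510 - 13581)/7 = -3/7 + (⅐)*(-57091) = -3/7 - 57091/7 = -57094/7 ≈ -8156.3)
-o = -1*(-57094/7) = 57094/7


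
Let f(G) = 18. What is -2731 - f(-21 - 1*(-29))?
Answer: -2749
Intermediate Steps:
-2731 - f(-21 - 1*(-29)) = -2731 - 1*18 = -2731 - 18 = -2749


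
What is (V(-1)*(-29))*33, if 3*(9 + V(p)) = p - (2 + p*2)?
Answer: 8932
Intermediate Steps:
V(p) = -29/3 - p/3 (V(p) = -9 + (p - (2 + p*2))/3 = -9 + (p - (2 + 2*p))/3 = -9 + (p + (-2 - 2*p))/3 = -9 + (-2 - p)/3 = -9 + (-⅔ - p/3) = -29/3 - p/3)
(V(-1)*(-29))*33 = ((-29/3 - ⅓*(-1))*(-29))*33 = ((-29/3 + ⅓)*(-29))*33 = -28/3*(-29)*33 = (812/3)*33 = 8932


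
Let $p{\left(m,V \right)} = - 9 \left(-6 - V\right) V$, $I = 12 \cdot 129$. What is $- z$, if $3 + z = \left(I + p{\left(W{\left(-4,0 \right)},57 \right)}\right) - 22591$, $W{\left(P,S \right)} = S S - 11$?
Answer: $-11273$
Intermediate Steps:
$W{\left(P,S \right)} = -11 + S^{2}$ ($W{\left(P,S \right)} = S^{2} - 11 = -11 + S^{2}$)
$I = 1548$
$p{\left(m,V \right)} = V \left(54 + 9 V\right)$ ($p{\left(m,V \right)} = \left(54 + 9 V\right) V = V \left(54 + 9 V\right)$)
$z = 11273$ ($z = -3 + \left(\left(1548 + 9 \cdot 57 \left(6 + 57\right)\right) - 22591\right) = -3 + \left(\left(1548 + 9 \cdot 57 \cdot 63\right) - 22591\right) = -3 + \left(\left(1548 + 32319\right) - 22591\right) = -3 + \left(33867 - 22591\right) = -3 + 11276 = 11273$)
$- z = \left(-1\right) 11273 = -11273$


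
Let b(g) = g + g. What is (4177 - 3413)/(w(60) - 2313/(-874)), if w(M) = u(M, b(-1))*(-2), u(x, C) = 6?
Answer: -667736/8175 ≈ -81.680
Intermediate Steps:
b(g) = 2*g
w(M) = -12 (w(M) = 6*(-2) = -12)
(4177 - 3413)/(w(60) - 2313/(-874)) = (4177 - 3413)/(-12 - 2313/(-874)) = 764/(-12 - 2313*(-1/874)) = 764/(-12 + 2313/874) = 764/(-8175/874) = 764*(-874/8175) = -667736/8175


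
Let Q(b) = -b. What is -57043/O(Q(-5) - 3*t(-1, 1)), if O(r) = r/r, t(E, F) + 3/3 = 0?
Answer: -57043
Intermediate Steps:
t(E, F) = -1 (t(E, F) = -1 + 0 = -1)
O(r) = 1
-57043/O(Q(-5) - 3*t(-1, 1)) = -57043/1 = -57043*1 = -57043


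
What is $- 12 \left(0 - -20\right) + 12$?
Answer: $-228$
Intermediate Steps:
$- 12 \left(0 - -20\right) + 12 = - 12 \left(0 + 20\right) + 12 = \left(-12\right) 20 + 12 = -240 + 12 = -228$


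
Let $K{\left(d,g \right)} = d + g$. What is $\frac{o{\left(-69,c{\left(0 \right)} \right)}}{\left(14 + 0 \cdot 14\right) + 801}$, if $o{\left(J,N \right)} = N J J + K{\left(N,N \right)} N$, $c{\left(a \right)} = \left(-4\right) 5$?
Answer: $- \frac{18884}{163} \approx -115.85$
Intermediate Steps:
$c{\left(a \right)} = -20$
$o{\left(J,N \right)} = 2 N^{2} + N J^{2}$ ($o{\left(J,N \right)} = N J J + \left(N + N\right) N = J N J + 2 N N = N J^{2} + 2 N^{2} = 2 N^{2} + N J^{2}$)
$\frac{o{\left(-69,c{\left(0 \right)} \right)}}{\left(14 + 0 \cdot 14\right) + 801} = \frac{\left(-20\right) \left(\left(-69\right)^{2} + 2 \left(-20\right)\right)}{\left(14 + 0 \cdot 14\right) + 801} = \frac{\left(-20\right) \left(4761 - 40\right)}{\left(14 + 0\right) + 801} = \frac{\left(-20\right) 4721}{14 + 801} = - \frac{94420}{815} = \left(-94420\right) \frac{1}{815} = - \frac{18884}{163}$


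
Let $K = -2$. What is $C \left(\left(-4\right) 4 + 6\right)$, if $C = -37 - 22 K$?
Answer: $-70$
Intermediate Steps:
$C = 7$ ($C = -37 - -44 = -37 + 44 = 7$)
$C \left(\left(-4\right) 4 + 6\right) = 7 \left(\left(-4\right) 4 + 6\right) = 7 \left(-16 + 6\right) = 7 \left(-10\right) = -70$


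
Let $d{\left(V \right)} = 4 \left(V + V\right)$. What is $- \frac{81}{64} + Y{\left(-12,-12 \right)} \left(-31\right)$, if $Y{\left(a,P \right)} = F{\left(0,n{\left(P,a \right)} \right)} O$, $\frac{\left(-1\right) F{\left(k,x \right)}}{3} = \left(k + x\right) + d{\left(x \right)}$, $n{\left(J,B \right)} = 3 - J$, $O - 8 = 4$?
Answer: $\frac{9642159}{64} \approx 1.5066 \cdot 10^{5}$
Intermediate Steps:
$O = 12$ ($O = 8 + 4 = 12$)
$d{\left(V \right)} = 8 V$ ($d{\left(V \right)} = 4 \cdot 2 V = 8 V$)
$F{\left(k,x \right)} = - 27 x - 3 k$ ($F{\left(k,x \right)} = - 3 \left(\left(k + x\right) + 8 x\right) = - 3 \left(k + 9 x\right) = - 27 x - 3 k$)
$Y{\left(a,P \right)} = -972 + 324 P$ ($Y{\left(a,P \right)} = \left(- 27 \left(3 - P\right) - 0\right) 12 = \left(\left(-81 + 27 P\right) + 0\right) 12 = \left(-81 + 27 P\right) 12 = -972 + 324 P$)
$- \frac{81}{64} + Y{\left(-12,-12 \right)} \left(-31\right) = - \frac{81}{64} + \left(-972 + 324 \left(-12\right)\right) \left(-31\right) = \left(-81\right) \frac{1}{64} + \left(-972 - 3888\right) \left(-31\right) = - \frac{81}{64} - -150660 = - \frac{81}{64} + 150660 = \frac{9642159}{64}$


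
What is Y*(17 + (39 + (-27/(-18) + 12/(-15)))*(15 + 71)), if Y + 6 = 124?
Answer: 2024408/5 ≈ 4.0488e+5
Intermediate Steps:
Y = 118 (Y = -6 + 124 = 118)
Y*(17 + (39 + (-27/(-18) + 12/(-15)))*(15 + 71)) = 118*(17 + (39 + (-27/(-18) + 12/(-15)))*(15 + 71)) = 118*(17 + (39 + (-27*(-1/18) + 12*(-1/15)))*86) = 118*(17 + (39 + (3/2 - 4/5))*86) = 118*(17 + (39 + 7/10)*86) = 118*(17 + (397/10)*86) = 118*(17 + 17071/5) = 118*(17156/5) = 2024408/5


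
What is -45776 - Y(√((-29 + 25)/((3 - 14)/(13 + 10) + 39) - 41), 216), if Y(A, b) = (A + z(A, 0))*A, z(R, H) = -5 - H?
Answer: -20260559/443 + 5*I*√8066587/443 ≈ -45735.0 + 32.056*I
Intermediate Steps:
Y(A, b) = A*(-5 + A) (Y(A, b) = (A + (-5 - 1*0))*A = (A + (-5 + 0))*A = (A - 5)*A = (-5 + A)*A = A*(-5 + A))
-45776 - Y(√((-29 + 25)/((3 - 14)/(13 + 10) + 39) - 41), 216) = -45776 - √((-29 + 25)/((3 - 14)/(13 + 10) + 39) - 41)*(-5 + √((-29 + 25)/((3 - 14)/(13 + 10) + 39) - 41)) = -45776 - √(-4/(-11/23 + 39) - 41)*(-5 + √(-4/(-11/23 + 39) - 41)) = -45776 - √(-4/886/23 - 41)*(-5 + √(-4/886/23 - 41)) = -45776 - √(-4*23/886 - 41)*(-5 + √(-4*23/886 - 41)) = -45776 - √(-46/443 - 41)*(-5 + √(-46/443 - 41)) = -45776 - √(-18209/443)*(-5 + √(-18209/443)) = -45776 - I*√8066587/443*(-5 + I*√8066587/443) = -45776 - I*√8066587*(-5 + I*√8066587/443)/443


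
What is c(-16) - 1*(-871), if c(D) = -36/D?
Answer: 3493/4 ≈ 873.25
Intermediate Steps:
c(-16) - 1*(-871) = -36/(-16) - 1*(-871) = -36*(-1/16) + 871 = 9/4 + 871 = 3493/4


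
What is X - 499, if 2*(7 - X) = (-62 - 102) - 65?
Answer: -755/2 ≈ -377.50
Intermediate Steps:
X = 243/2 (X = 7 - ((-62 - 102) - 65)/2 = 7 - (-164 - 65)/2 = 7 - ½*(-229) = 7 + 229/2 = 243/2 ≈ 121.50)
X - 499 = 243/2 - 499 = -755/2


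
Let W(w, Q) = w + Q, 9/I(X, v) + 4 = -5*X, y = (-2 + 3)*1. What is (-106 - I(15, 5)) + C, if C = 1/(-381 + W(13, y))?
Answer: -3070034/28993 ≈ -105.89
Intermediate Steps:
y = 1 (y = 1*1 = 1)
I(X, v) = 9/(-4 - 5*X)
W(w, Q) = Q + w
C = -1/367 (C = 1/(-381 + (1 + 13)) = 1/(-381 + 14) = 1/(-367) = -1/367 ≈ -0.0027248)
(-106 - I(15, 5)) + C = (-106 - (-9)/(4 + 5*15)) - 1/367 = (-106 - (-9)/(4 + 75)) - 1/367 = (-106 - (-9)/79) - 1/367 = (-106 - 1*(-9/79)) - 1/367 = (-106 + 9/79) - 1/367 = -8365/79 - 1/367 = -3070034/28993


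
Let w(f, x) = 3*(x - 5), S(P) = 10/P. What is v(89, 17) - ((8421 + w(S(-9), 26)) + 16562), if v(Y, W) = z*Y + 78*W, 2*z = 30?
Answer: -22385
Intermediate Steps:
z = 15 (z = (½)*30 = 15)
w(f, x) = -15 + 3*x (w(f, x) = 3*(-5 + x) = -15 + 3*x)
v(Y, W) = 15*Y + 78*W
v(89, 17) - ((8421 + w(S(-9), 26)) + 16562) = (15*89 + 78*17) - ((8421 + (-15 + 3*26)) + 16562) = (1335 + 1326) - ((8421 + (-15 + 78)) + 16562) = 2661 - ((8421 + 63) + 16562) = 2661 - (8484 + 16562) = 2661 - 1*25046 = 2661 - 25046 = -22385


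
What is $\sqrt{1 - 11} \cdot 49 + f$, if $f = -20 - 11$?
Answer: $-31 + 49 i \sqrt{10} \approx -31.0 + 154.95 i$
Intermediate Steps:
$f = -31$ ($f = -20 - 11 = -31$)
$\sqrt{1 - 11} \cdot 49 + f = \sqrt{1 - 11} \cdot 49 - 31 = \sqrt{-10} \cdot 49 - 31 = i \sqrt{10} \cdot 49 - 31 = 49 i \sqrt{10} - 31 = -31 + 49 i \sqrt{10}$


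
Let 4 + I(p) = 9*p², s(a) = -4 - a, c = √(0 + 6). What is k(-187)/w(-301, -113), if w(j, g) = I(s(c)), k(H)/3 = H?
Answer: -54417/3266 + 10098*√6/1633 ≈ -1.5147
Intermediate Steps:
c = √6 ≈ 2.4495
k(H) = 3*H
I(p) = -4 + 9*p²
w(j, g) = -4 + 9*(-4 - √6)²
k(-187)/w(-301, -113) = (3*(-187))/(194 + 72*√6) = -561/(194 + 72*√6)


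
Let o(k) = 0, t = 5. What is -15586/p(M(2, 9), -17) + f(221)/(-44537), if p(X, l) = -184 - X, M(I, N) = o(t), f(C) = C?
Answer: 347056509/4097404 ≈ 84.702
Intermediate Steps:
M(I, N) = 0
-15586/p(M(2, 9), -17) + f(221)/(-44537) = -15586/(-184 - 1*0) + 221/(-44537) = -15586/(-184 + 0) + 221*(-1/44537) = -15586/(-184) - 221/44537 = -15586*(-1/184) - 221/44537 = 7793/92 - 221/44537 = 347056509/4097404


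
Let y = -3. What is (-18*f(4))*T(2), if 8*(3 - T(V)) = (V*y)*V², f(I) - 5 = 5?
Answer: -1080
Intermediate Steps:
f(I) = 10 (f(I) = 5 + 5 = 10)
T(V) = 3 + 3*V³/8 (T(V) = 3 - V*(-3)*V²/8 = 3 - (-3*V)*V²/8 = 3 - (-3)*V³/8 = 3 + 3*V³/8)
(-18*f(4))*T(2) = (-18*10)*(3 + (3/8)*2³) = -180*(3 + (3/8)*8) = -180*(3 + 3) = -180*6 = -1080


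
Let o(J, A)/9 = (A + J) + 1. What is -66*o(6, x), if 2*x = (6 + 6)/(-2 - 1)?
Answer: -2970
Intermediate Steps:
x = -2 (x = ((6 + 6)/(-2 - 1))/2 = (12/(-3))/2 = (12*(-1/3))/2 = (1/2)*(-4) = -2)
o(J, A) = 9 + 9*A + 9*J (o(J, A) = 9*((A + J) + 1) = 9*(1 + A + J) = 9 + 9*A + 9*J)
-66*o(6, x) = -66*(9 + 9*(-2) + 9*6) = -66*(9 - 18 + 54) = -66*45 = -2970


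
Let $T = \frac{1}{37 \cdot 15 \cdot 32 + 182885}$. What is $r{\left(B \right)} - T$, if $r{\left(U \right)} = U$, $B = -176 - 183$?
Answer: $- \frac{72031556}{200645} \approx -359.0$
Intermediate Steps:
$B = -359$ ($B = -176 - 183 = -359$)
$T = \frac{1}{200645}$ ($T = \frac{1}{555 \cdot 32 + 182885} = \frac{1}{17760 + 182885} = \frac{1}{200645} \approx 4.9839 \cdot 10^{-6}$)
$r{\left(B \right)} - T = -359 - \frac{1}{200645} = - \frac{72031556}{200645}$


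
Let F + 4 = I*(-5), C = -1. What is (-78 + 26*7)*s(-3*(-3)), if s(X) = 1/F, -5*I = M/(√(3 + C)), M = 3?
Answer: -832/23 - 312*√2/23 ≈ -55.358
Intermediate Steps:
I = -3*√2/10 (I = -3/(5*(√(3 - 1))) = -3/(5*(√2)) = -3*√2/2/5 = -3*√2/10 ≈ -0.42426)
F = -4 + 3*√2/2 (F = -4 - 3*√2/10*(-5) = -4 + 3*√2/2 ≈ -1.8787)
s(X) = 1/(-4 + 3*√2/2)
(-78 + 26*7)*s(-3*(-3)) = (-78 + 26*7)*(-8/23 - 3*√2/23) = (-78 + 182)*(-8/23 - 3*√2/23) = 104*(-8/23 - 3*√2/23) = -832/23 - 312*√2/23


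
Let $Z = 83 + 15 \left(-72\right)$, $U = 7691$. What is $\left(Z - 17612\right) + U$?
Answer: $-10918$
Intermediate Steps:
$Z = -997$ ($Z = 83 - 1080 = -997$)
$\left(Z - 17612\right) + U = \left(-997 - 17612\right) + 7691 = -18609 + 7691 = -10918$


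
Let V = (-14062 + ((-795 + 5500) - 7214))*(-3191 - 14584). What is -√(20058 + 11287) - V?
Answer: -294549525 - √31345 ≈ -2.9455e+8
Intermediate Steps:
V = 294549525 (V = (-14062 + (4705 - 7214))*(-17775) = (-14062 - 2509)*(-17775) = -16571*(-17775) = 294549525)
-√(20058 + 11287) - V = -√(20058 + 11287) - 1*294549525 = -√31345 - 294549525 = -294549525 - √31345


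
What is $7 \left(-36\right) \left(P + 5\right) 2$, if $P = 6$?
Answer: $-5544$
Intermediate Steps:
$7 \left(-36\right) \left(P + 5\right) 2 = 7 \left(-36\right) \left(6 + 5\right) 2 = - 252 \cdot 11 \cdot 2 = \left(-252\right) 22 = -5544$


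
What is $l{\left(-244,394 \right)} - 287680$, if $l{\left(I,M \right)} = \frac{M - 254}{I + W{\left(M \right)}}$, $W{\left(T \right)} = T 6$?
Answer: $- \frac{30494073}{106} \approx -2.8768 \cdot 10^{5}$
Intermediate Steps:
$W{\left(T \right)} = 6 T$
$l{\left(I,M \right)} = \frac{-254 + M}{I + 6 M}$ ($l{\left(I,M \right)} = \frac{M - 254}{I + 6 M} = \frac{-254 + M}{I + 6 M}$)
$l{\left(-244,394 \right)} - 287680 = \frac{-254 + 394}{-244 + 6 \cdot 394} - 287680 = \frac{1}{-244 + 2364} \cdot 140 - 287680 = \frac{1}{2120} \cdot 140 - 287680 = \frac{7}{106} - 287680 = - \frac{30494073}{106}$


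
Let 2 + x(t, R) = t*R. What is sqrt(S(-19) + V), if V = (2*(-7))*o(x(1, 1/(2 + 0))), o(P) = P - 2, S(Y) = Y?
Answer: sqrt(30) ≈ 5.4772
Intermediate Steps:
x(t, R) = -2 + R*t (x(t, R) = -2 + t*R = -2 + R*t)
o(P) = -2 + P
V = 49 (V = (2*(-7))*(-2 + (-2 + 1/(2 + 0))) = -14*(-2 + (-2 + 1/2)) = -14*(-2 - 3/2) = -14*(-7/2) = 49)
sqrt(S(-19) + V) = sqrt(-19 + 49) = sqrt(30)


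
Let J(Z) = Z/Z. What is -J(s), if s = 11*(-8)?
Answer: -1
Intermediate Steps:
s = -88
J(Z) = 1
-J(s) = -1*1 = -1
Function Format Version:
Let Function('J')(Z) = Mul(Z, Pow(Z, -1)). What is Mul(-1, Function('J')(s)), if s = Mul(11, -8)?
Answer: -1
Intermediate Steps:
s = -88
Function('J')(Z) = 1
Mul(-1, Function('J')(s)) = Mul(-1, 1) = -1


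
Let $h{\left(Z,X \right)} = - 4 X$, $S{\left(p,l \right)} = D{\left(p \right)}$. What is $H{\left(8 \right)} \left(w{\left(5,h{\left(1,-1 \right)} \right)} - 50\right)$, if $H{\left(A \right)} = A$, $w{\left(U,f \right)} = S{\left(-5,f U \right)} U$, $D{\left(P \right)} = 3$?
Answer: $-280$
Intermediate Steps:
$S{\left(p,l \right)} = 3$
$w{\left(U,f \right)} = 3 U$
$H{\left(8 \right)} \left(w{\left(5,h{\left(1,-1 \right)} \right)} - 50\right) = 8 \left(3 \cdot 5 - 50\right) = 8 \left(15 - 50\right) = 8 \left(-35\right) = -280$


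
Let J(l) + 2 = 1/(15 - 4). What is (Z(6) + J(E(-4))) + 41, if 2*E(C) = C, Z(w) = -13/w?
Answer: 2437/66 ≈ 36.924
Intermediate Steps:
E(C) = C/2
J(l) = -21/11 (J(l) = -2 + 1/(15 - 4) = -2 + 1/11 = -21/11)
(Z(6) + J(E(-4))) + 41 = (-13/6 - 21/11) + 41 = -269/66 + 41 = 2437/66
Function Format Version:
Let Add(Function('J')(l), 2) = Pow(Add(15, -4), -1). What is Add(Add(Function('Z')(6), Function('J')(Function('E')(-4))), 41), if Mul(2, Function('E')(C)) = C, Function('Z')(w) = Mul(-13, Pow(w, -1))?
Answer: Rational(2437, 66) ≈ 36.924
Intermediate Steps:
Function('E')(C) = Mul(Rational(1, 2), C)
Function('J')(l) = Rational(-21, 11) (Function('J')(l) = Add(-2, Pow(Add(15, -4), -1)) = Add(-2, Pow(11, -1)) = Add(-2, Rational(1, 11)) = Rational(-21, 11))
Add(Add(Function('Z')(6), Function('J')(Function('E')(-4))), 41) = Add(Add(Mul(-13, Pow(6, -1)), Rational(-21, 11)), 41) = Add(Add(Mul(-13, Rational(1, 6)), Rational(-21, 11)), 41) = Add(Add(Rational(-13, 6), Rational(-21, 11)), 41) = Add(Rational(-269, 66), 41) = Rational(2437, 66)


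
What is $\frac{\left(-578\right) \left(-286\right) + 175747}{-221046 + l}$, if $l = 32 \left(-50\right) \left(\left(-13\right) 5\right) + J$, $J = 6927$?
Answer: $- \frac{341055}{110119} \approx -3.0971$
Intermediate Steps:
$l = 110927$ ($l = 32 \left(-50\right) \left(\left(-13\right) 5\right) + 6927 = \left(-1600\right) \left(-65\right) + 6927 = 104000 + 6927 = 110927$)
$\frac{\left(-578\right) \left(-286\right) + 175747}{-221046 + l} = \frac{\left(-578\right) \left(-286\right) + 175747}{-221046 + 110927} = \frac{165308 + 175747}{-110119} = 341055 \left(- \frac{1}{110119}\right) = - \frac{341055}{110119}$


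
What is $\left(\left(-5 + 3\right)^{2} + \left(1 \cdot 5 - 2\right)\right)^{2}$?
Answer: $49$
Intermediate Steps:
$\left(\left(-5 + 3\right)^{2} + \left(1 \cdot 5 - 2\right)\right)^{2} = \left(\left(-2\right)^{2} + \left(5 - 2\right)\right)^{2} = \left(4 + 3\right)^{2} = 7^{2} = 49$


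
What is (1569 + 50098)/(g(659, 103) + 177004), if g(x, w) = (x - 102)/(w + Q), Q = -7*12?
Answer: 140239/480519 ≈ 0.29185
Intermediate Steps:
Q = -84
g(x, w) = (-102 + x)/(-84 + w) (g(x, w) = (x - 102)/(w - 84) = (-102 + x)/(-84 + w))
(1569 + 50098)/(g(659, 103) + 177004) = (1569 + 50098)/((-102 + 659)/(-84 + 103) + 177004) = 51667/(557/19 + 177004) = 51667/(3363633/19) = 51667*(19/3363633) = 140239/480519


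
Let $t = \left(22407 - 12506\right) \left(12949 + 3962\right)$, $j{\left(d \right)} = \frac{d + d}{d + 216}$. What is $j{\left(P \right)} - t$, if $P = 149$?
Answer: $- \frac{61114070717}{365} \approx -1.6744 \cdot 10^{8}$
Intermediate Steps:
$j{\left(d \right)} = \frac{2 d}{216 + d}$
$t = 167435811$ ($t = 9901 \cdot 16911 = 167435811$)
$j{\left(P \right)} - t = 2 \cdot 149 \frac{1}{216 + 149} - 167435811 = 2 \cdot 149 \cdot \frac{1}{365} - 167435811 = \frac{298}{365} - 167435811 = - \frac{61114070717}{365}$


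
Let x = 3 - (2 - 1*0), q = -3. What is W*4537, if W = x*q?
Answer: -13611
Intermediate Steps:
x = 1 (x = 3 - (2 + 0) = 3 - 1*2 = 3 - 2 = 1)
W = -3 (W = 1*(-3) = -3)
W*4537 = -3*4537 = -13611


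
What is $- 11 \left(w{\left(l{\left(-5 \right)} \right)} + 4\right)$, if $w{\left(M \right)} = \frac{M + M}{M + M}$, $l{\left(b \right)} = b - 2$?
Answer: $-55$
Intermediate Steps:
$l{\left(b \right)} = -2 + b$ ($l{\left(b \right)} = b - 2 = -2 + b$)
$w{\left(M \right)} = 1$ ($w{\left(M \right)} = \frac{2 M}{2 M} = 2 M \frac{1}{2 M} = 1$)
$- 11 \left(w{\left(l{\left(-5 \right)} \right)} + 4\right) = - 11 \left(1 + 4\right) = \left(-11\right) 5 = -55$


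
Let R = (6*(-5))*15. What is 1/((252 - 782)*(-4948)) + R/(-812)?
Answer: 295024703/532355320 ≈ 0.55419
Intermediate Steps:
R = -450 (R = -30*15 = -450)
1/((252 - 782)*(-4948)) + R/(-812) = 1/((252 - 782)*(-4948)) - 450/(-812) = -1/4948/(-530) - 450*(-1/812) = -1/530*(-1/4948) + 225/406 = 1/2622440 + 225/406 = 295024703/532355320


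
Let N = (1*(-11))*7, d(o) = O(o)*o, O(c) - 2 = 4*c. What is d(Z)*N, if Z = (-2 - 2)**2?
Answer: -81312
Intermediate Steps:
O(c) = 2 + 4*c
Z = 16 (Z = (-4)**2 = 16)
d(o) = o*(2 + 4*o) (d(o) = (2 + 4*o)*o = o*(2 + 4*o))
N = -77 (N = -11*7 = -77)
d(Z)*N = (2*16*(1 + 2*16))*(-77) = (2*16*(1 + 32))*(-77) = (2*16*33)*(-77) = 1056*(-77) = -81312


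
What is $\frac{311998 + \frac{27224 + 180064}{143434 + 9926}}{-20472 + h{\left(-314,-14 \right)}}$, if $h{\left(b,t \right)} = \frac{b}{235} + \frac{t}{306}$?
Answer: $- \frac{1592947009743}{104529103474} \approx -15.239$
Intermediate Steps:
$h{\left(b,t \right)} = \frac{b}{235} + \frac{t}{306}$ ($h{\left(b,t \right)} = b \frac{1}{235} + t \frac{1}{306} = \frac{b}{235} + \frac{t}{306}$)
$\frac{311998 + \frac{27224 + 180064}{143434 + 9926}}{-20472 + h{\left(-314,-14 \right)}} = \frac{311998 + \frac{27224 + 180064}{143434 + 9926}}{-20472 + \left(\frac{1}{235} \left(-314\right) + \frac{1}{306} \left(-14\right)\right)} = \frac{311998 + \frac{207288}{153360}}{-20472 - \frac{49687}{35955}} = \frac{311998 + 207288 \cdot \frac{1}{153360}}{-20472 - \frac{49687}{35955}} = \frac{311998 + \frac{2879}{2130}}{- \frac{736120447}{35955}} = \frac{664558619}{2130} \left(- \frac{35955}{736120447}\right) = - \frac{1592947009743}{104529103474}$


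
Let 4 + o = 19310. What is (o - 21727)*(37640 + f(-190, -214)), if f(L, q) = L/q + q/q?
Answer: -9751018122/107 ≈ -9.1131e+7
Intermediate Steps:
f(L, q) = 1 + L/q (f(L, q) = L/q + 1 = 1 + L/q)
o = 19306 (o = -4 + 19310 = 19306)
(o - 21727)*(37640 + f(-190, -214)) = (19306 - 21727)*(37640 + (-190 - 214)/(-214)) = -2421*(37640 - 1/214*(-404)) = -2421*(37640 + 202/107) = -2421*4027682/107 = -9751018122/107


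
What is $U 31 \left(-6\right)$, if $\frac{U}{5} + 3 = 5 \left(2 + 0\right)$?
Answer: $-6510$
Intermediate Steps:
$U = 35$ ($U = -15 + 5 \cdot 5 \left(2 + 0\right) = -15 + 5 \cdot 5 \cdot 2 = -15 + 5 \cdot 10 = -15 + 50 = 35$)
$U 31 \left(-6\right) = 35 \cdot 31 \left(-6\right) = 1085 \left(-6\right) = -6510$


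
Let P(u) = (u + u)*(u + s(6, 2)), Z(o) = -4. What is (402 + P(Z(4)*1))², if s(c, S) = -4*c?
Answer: 391876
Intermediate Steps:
P(u) = 2*u*(-24 + u) (P(u) = (u + u)*(u - 4*6) = (2*u)*(u - 24) = (2*u)*(-24 + u) = 2*u*(-24 + u))
(402 + P(Z(4)*1))² = (402 + 2*(-4*1)*(-24 - 4*1))² = (402 + 2*(-4)*(-24 - 4))² = (402 + 2*(-4)*(-28))² = (402 + 224)² = 626² = 391876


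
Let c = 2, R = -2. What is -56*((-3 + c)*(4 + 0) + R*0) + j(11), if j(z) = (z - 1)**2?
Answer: 324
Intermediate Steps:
j(z) = (-1 + z)**2
-56*((-3 + c)*(4 + 0) + R*0) + j(11) = -56*((-3 + 2)*(4 + 0) - 2*0) + (-1 + 11)**2 = -56*(-1*4 + 0) + 10**2 = -56*(-4 + 0) + 100 = -56*(-4) + 100 = 224 + 100 = 324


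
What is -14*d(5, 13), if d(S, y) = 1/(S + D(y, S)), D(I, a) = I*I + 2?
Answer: -7/88 ≈ -0.079545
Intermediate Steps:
D(I, a) = 2 + I² (D(I, a) = I² + 2 = 2 + I²)
d(S, y) = 1/(2 + S + y²) (d(S, y) = 1/(S + (2 + y²)) = 1/(2 + S + y²))
-14*d(5, 13) = -14/(2 + 5 + 13²) = -14/(2 + 5 + 169) = -14/176 = -14*1/176 = -7/88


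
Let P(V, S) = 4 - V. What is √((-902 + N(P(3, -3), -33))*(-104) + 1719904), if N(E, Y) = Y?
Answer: 2*√454286 ≈ 1348.0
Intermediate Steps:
√((-902 + N(P(3, -3), -33))*(-104) + 1719904) = √((-902 - 33)*(-104) + 1719904) = √(-935*(-104) + 1719904) = √(97240 + 1719904) = √1817144 = 2*√454286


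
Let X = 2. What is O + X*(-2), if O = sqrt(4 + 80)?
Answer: -4 + 2*sqrt(21) ≈ 5.1652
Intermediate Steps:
O = 2*sqrt(21) (O = sqrt(84) = 2*sqrt(21) ≈ 9.1651)
O + X*(-2) = 2*sqrt(21) + 2*(-2) = 2*sqrt(21) - 4 = -4 + 2*sqrt(21)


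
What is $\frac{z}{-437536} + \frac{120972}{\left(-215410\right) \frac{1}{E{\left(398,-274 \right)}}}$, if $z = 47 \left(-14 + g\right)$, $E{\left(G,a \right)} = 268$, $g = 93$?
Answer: $- \frac{7092966977593}{47124814880} \approx -150.51$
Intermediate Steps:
$z = 3713$ ($z = 47 \left(-14 + 93\right) = 47 \cdot 79 = 3713$)
$\frac{z}{-437536} + \frac{120972}{\left(-215410\right) \frac{1}{E{\left(398,-274 \right)}}} = \frac{3713}{-437536} + \frac{120972}{\left(-215410\right) \frac{1}{268}} = 3713 \left(- \frac{1}{437536}\right) + \frac{120972}{\left(-215410\right) \frac{1}{268}} = - \frac{3713}{437536} + \frac{120972}{- \frac{107705}{134}} = - \frac{3713}{437536} + 120972 \left(- \frac{134}{107705}\right) = - \frac{3713}{437536} - \frac{16210248}{107705} = - \frac{7092966977593}{47124814880}$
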